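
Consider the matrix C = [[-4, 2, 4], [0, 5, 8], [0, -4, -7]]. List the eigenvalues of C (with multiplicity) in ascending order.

-4, -3, 1

Characteristic polynomial: p(μ) = μ^3 + 6μ^2 + 5μ - 12 = (μ - 1)(μ + 3)(μ + 4).
Roots (with multiplicity): -4, -3, 1.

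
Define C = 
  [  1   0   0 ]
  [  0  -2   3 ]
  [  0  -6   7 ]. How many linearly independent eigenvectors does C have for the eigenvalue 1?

C − 1I = [[0, 0, 0], [0, -3, 3], [0, -6, 6]].
This matrix has rank 1, so its null space has dimension 3 − 1 = 2.

2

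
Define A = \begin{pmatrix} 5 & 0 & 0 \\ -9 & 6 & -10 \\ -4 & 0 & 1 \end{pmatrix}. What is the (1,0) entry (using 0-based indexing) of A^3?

-339

Characteristic polynomial: λ^3 - 12λ^2 + 41λ - 30 = (λ - 6)(λ - 5)(λ - 1), so the eigenvalues are 1, 5, 6.
λ=6: eigenvector (0, 1, 0).
λ=5: eigenvector (1, -1, -1).
λ=1: eigenvector (0, 2, 1).
P = [[0, 1, 0], [1, -1, 2], [0, -1, 1]], D = diag(6, 5, 1), P⁻¹ = [[-1, 1, -2], [1, 0, 0], [1, 0, 1]].
A³ = P·diag(216, 125, 1)·P⁻¹ = [[125, 0, 0], [-339, 216, -430], [-124, 0, 1]].
The requested entry is -339.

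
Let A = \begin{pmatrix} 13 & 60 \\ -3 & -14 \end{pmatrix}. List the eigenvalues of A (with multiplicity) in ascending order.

Characteristic polynomial: p(t) = t^2 + t - 2 = (t - 1)(t + 2).
Roots (with multiplicity): -2, 1.

-2, 1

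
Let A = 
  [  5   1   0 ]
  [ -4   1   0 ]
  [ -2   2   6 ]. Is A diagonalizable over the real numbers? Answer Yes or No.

No

Characteristic polynomial: p(λ) = λ^3 - 12λ^2 + 45λ - 54 = (λ - 6)(λ - 3)^2.
λ = 3 has algebraic multiplicity 2; rank(A − 3I) = 2, so geometric multiplicity = 1.
Geometric multiplicity < algebraic multiplicity, so A is not diagonalizable.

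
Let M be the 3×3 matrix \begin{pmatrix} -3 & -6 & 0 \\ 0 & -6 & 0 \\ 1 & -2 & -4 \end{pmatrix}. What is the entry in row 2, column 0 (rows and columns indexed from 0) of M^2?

-7

Characteristic polynomial: r^3 + 13r^2 + 54r + 72 = (r + 3)(r + 4)(r + 6), so the eigenvalues are -6, -4, -3.
r=-3: eigenvector (1, 0, 1).
r=-6: eigenvector (2, 1, 0).
r=-4: eigenvector (0, 0, 1).
P = [[1, 2, 0], [0, 1, 0], [1, 0, 1]], D = diag(-3, -6, -4), P⁻¹ = [[1, -2, 0], [0, 1, 0], [-1, 2, 1]].
M² = P·diag(9, 36, 16)·P⁻¹ = [[9, 54, 0], [0, 36, 0], [-7, 14, 16]].
The requested entry is -7.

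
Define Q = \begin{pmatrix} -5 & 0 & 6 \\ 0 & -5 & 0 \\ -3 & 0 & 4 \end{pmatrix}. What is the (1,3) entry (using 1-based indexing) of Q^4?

Characteristic polynomial: r^3 + 6r^2 + 3r - 10 = (r - 1)(r + 2)(r + 5), so the eigenvalues are -5, -2, 1.
r=-5: eigenvector (0, 1, 0).
r=-2: eigenvector (2, 0, 1).
r=1: eigenvector (1, 0, 1).
P = [[0, 2, 1], [1, 0, 0], [0, 1, 1]], D = diag(-5, -2, 1), P⁻¹ = [[0, 1, 0], [1, 0, -1], [-1, 0, 2]].
Q⁴ = P·diag(625, 16, 1)·P⁻¹ = [[31, 0, -30], [0, 625, 0], [15, 0, -14]].
The requested entry is -30.

-30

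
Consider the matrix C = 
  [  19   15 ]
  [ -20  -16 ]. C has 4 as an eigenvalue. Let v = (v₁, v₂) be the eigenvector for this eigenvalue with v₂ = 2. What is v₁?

-2

C − 4I = [[15, 15], [-20, -20]].
Solving (C − 4I)v = 0 gives the eigenspace spanned by (-2, 2).
With v₂ = 2, v = (-2, 2), so v₁ = -2.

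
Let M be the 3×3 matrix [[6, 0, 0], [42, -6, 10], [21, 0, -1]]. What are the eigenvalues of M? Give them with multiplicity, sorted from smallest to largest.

-6, -1, 6

Characteristic polynomial: p(s) = s^3 + s^2 - 36s - 36 = (s - 6)(s + 1)(s + 6).
Roots (with multiplicity): -6, -1, 6.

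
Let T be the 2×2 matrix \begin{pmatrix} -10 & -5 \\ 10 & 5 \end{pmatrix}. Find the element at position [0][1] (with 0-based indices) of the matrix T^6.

15625

Characteristic polynomial: λ^2 + 5λ = λ(λ + 5), so the eigenvalues are -5, 0.
λ=0: eigenvector (-1, 2).
λ=-5: eigenvector (1, -1).
P = [[-1, 1], [2, -1]], D = diag(0, -5), P⁻¹ = [[1, 1], [2, 1]].
T⁶ = P·diag(0, 15625)·P⁻¹ = [[31250, 15625], [-31250, -15625]].
The requested entry is 15625.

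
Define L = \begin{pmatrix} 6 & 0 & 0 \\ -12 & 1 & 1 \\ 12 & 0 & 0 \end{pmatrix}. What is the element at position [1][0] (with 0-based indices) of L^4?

-2592

Characteristic polynomial: r^3 - 7r^2 + 6r = r(r - 6)(r - 1), so the eigenvalues are 0, 1, 6.
r=1: eigenvector (0, 1, 0).
r=6: eigenvector (1, -2, 2).
r=0: eigenvector (0, -1, 1).
P = [[0, 1, 0], [1, -2, -1], [0, 2, 1]], D = diag(1, 6, 0), P⁻¹ = [[0, 1, 1], [1, 0, 0], [-2, 0, 1]].
L⁴ = P·diag(1, 1296, 0)·P⁻¹ = [[1296, 0, 0], [-2592, 1, 1], [2592, 0, 0]].
The requested entry is -2592.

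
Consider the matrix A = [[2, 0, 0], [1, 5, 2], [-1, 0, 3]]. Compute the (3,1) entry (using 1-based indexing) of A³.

-19

Characteristic polynomial: s^3 - 10s^2 + 31s - 30 = (s - 5)(s - 3)(s - 2), so the eigenvalues are 2, 3, 5.
s=2: eigenvector (1, -1, 1).
s=5: eigenvector (0, 1, 0).
s=3: eigenvector (0, -1, 1).
P = [[1, 0, 0], [-1, 1, -1], [1, 0, 1]], D = diag(2, 5, 3), P⁻¹ = [[1, 0, 0], [0, 1, 1], [-1, 0, 1]].
A³ = P·diag(8, 125, 27)·P⁻¹ = [[8, 0, 0], [19, 125, 98], [-19, 0, 27]].
The requested entry is -19.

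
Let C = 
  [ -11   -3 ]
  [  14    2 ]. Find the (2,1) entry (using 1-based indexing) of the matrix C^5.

Characteristic polynomial: μ^2 + 9μ + 20 = (μ + 4)(μ + 5), so the eigenvalues are -5, -4.
μ=-5: eigenvector (1, -2).
μ=-4: eigenvector (-3, 7).
P = [[1, -3], [-2, 7]], D = diag(-5, -4), P⁻¹ = [[7, 3], [2, 1]].
C⁵ = P·diag(-3125, -1024)·P⁻¹ = [[-15731, -6303], [29414, 11582]].
The requested entry is 29414.

29414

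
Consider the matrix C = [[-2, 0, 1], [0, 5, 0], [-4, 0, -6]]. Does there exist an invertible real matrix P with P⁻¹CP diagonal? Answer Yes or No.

Characteristic polynomial: p(s) = s^3 + 3s^2 - 24s - 80 = (s - 5)(s + 4)^2.
s = -4 has algebraic multiplicity 2; rank(C + 4I) = 2, so geometric multiplicity = 1.
Geometric multiplicity < algebraic multiplicity, so C is not diagonalizable.

No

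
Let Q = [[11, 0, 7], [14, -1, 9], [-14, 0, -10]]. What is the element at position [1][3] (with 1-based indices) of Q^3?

91

Characteristic polynomial: t^3 - 13t - 12 = (t - 4)(t + 1)(t + 3), so the eigenvalues are -3, -1, 4.
t=4: eigenvector (1, 1, -1).
t=-1: eigenvector (0, 1, 0).
t=-3: eigenvector (-1, -2, 2).
P = [[1, 0, -1], [1, 1, -2], [-1, 0, 2]], D = diag(4, -1, -3), P⁻¹ = [[2, 0, 1], [0, 1, 1], [1, 0, 1]].
Q³ = P·diag(64, -1, -27)·P⁻¹ = [[155, 0, 91], [182, -1, 117], [-182, 0, -118]].
The requested entry is 91.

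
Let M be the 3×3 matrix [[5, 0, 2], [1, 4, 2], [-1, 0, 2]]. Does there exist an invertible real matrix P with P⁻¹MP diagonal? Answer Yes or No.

Yes

Characteristic polynomial: p(λ) = λ^3 - 11λ^2 + 40λ - 48 = (λ - 4)^2(λ - 3).
λ = 4 has algebraic multiplicity 2; rank(M − 4I) = 1, so geometric multiplicity = 2.
Every eigenvalue has geometric = algebraic multiplicity, so M is diagonalizable.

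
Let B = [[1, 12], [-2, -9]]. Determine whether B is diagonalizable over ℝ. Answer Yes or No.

Characteristic polynomial: p(λ) = λ^2 + 8λ + 15 = (λ + 3)(λ + 5).
All 2 eigenvalues are distinct, so B is diagonalizable.

Yes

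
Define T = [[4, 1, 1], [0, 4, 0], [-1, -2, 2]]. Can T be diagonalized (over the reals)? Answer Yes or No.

Characteristic polynomial: p(λ) = λ^3 - 10λ^2 + 33λ - 36 = (λ - 4)(λ - 3)^2.
λ = 3 has algebraic multiplicity 2; rank(T − 3I) = 2, so geometric multiplicity = 1.
Geometric multiplicity < algebraic multiplicity, so T is not diagonalizable.

No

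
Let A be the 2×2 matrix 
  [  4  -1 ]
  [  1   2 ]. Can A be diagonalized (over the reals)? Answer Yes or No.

No

Characteristic polynomial: p(λ) = λ^2 - 6λ + 9 = (λ - 3)^2.
λ = 3 has algebraic multiplicity 2; rank(A − 3I) = 1, so geometric multiplicity = 1.
Geometric multiplicity < algebraic multiplicity, so A is not diagonalizable.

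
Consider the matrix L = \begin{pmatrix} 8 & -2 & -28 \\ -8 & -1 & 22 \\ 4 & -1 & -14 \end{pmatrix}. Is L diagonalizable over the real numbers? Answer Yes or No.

Characteristic polynomial: p(μ) = μ^3 + 7μ^2 + 12μ = μ(μ + 3)(μ + 4).
All 3 eigenvalues are distinct, so L is diagonalizable.

Yes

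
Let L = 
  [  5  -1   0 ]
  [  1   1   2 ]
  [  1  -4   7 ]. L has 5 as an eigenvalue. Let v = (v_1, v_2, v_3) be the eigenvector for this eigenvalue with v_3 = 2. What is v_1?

L − 5I = [[0, -1, 0], [1, -4, 2], [1, -4, 2]].
Solving (L − 5I)v = 0 gives the eigenspace spanned by (-4, 0, 2).
With v_3 = 2, v = (-4, 0, 2), so v_1 = -4.

-4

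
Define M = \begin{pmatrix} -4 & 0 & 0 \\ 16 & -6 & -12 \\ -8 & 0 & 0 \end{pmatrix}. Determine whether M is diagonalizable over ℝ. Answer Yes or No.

Yes

Characteristic polynomial: p(r) = r^3 + 10r^2 + 24r = r(r + 4)(r + 6).
All 3 eigenvalues are distinct, so M is diagonalizable.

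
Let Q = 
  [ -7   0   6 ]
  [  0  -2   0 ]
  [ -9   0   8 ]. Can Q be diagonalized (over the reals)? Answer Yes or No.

Yes

Characteristic polynomial: p(λ) = λ^3 + λ^2 - 4λ - 4 = (λ - 2)(λ + 1)(λ + 2).
All 3 eigenvalues are distinct, so Q is diagonalizable.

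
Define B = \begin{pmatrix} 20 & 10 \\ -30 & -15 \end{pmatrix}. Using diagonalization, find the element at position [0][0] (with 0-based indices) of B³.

Characteristic polynomial: t^2 - 5t = t(t - 5), so the eigenvalues are 0, 5.
t=0: eigenvector (1, -2).
t=5: eigenvector (2, -3).
P = [[1, 2], [-2, -3]], D = diag(0, 5), P⁻¹ = [[-3, -2], [2, 1]].
B³ = P·diag(0, 125)·P⁻¹ = [[500, 250], [-750, -375]].
The requested entry is 500.

500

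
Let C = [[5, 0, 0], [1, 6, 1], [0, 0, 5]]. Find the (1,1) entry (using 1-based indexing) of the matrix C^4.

Characteristic polynomial: μ^3 - 16μ^2 + 85μ - 150 = (μ - 6)(μ - 5)^2, so the eigenvalues are 5, 5, 6.
μ=5: eigenvector (1, -1, 0).
μ=5: eigenvector (-1, 0, 1).
μ=6: eigenvector (0, 1, 0).
P = [[1, -1, 0], [-1, 0, 1], [0, 1, 0]], D = diag(5, 5, 6), P⁻¹ = [[1, 0, 1], [0, 0, 1], [1, 1, 1]].
C⁴ = P·diag(625, 625, 1296)·P⁻¹ = [[625, 0, 0], [671, 1296, 671], [0, 0, 625]].
The requested entry is 625.

625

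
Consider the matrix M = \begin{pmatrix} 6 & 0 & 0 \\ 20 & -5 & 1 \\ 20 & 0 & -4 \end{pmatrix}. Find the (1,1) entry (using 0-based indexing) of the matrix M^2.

Characteristic polynomial: r^3 + 3r^2 - 34r - 120 = (r - 6)(r + 4)(r + 5), so the eigenvalues are -5, -4, 6.
r=6: eigenvector (1, 2, 2).
r=-5: eigenvector (0, 1, 0).
r=-4: eigenvector (0, 1, 1).
P = [[1, 0, 0], [2, 1, 1], [2, 0, 1]], D = diag(6, -5, -4), P⁻¹ = [[1, 0, 0], [0, 1, -1], [-2, 0, 1]].
M² = P·diag(36, 25, 16)·P⁻¹ = [[36, 0, 0], [40, 25, -9], [40, 0, 16]].
The requested entry is 25.

25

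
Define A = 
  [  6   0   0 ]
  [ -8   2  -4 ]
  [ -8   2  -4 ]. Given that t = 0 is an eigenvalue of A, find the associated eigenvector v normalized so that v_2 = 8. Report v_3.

4

A = [[6, 0, 0], [-8, 2, -4], [-8, 2, -4]].
Solving (A)v = 0 gives the eigenspace spanned by (0, 8, 4).
With v_2 = 8, v = (0, 8, 4), so v_3 = 4.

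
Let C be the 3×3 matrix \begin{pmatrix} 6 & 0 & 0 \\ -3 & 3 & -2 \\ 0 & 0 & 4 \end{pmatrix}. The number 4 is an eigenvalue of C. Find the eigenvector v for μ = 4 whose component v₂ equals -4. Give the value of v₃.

C − 4I = [[2, 0, 0], [-3, -1, -2], [0, 0, 0]].
Solving (C − 4I)v = 0 gives the eigenspace spanned by (0, -4, 2).
With v₂ = -4, v = (0, -4, 2), so v₃ = 2.

2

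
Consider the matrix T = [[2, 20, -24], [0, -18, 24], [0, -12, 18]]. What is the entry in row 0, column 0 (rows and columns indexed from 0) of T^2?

Characteristic polynomial: r^3 - 2r^2 - 36r + 72 = (r - 6)(r - 2)(r + 6), so the eigenvalues are -6, 2, 6.
r=2: eigenvector (1, 0, 0).
r=6: eigenvector (-1, 1, 1).
r=-6: eigenvector (2, -2, -1).
P = [[1, -1, 2], [0, 1, -2], [0, 1, -1]], D = diag(2, 6, -6), P⁻¹ = [[1, 1, 0], [0, -1, 2], [0, -1, 1]].
T² = P·diag(4, 36, 36)·P⁻¹ = [[4, -32, 0], [0, 36, 0], [0, 0, 36]].
The requested entry is 4.

4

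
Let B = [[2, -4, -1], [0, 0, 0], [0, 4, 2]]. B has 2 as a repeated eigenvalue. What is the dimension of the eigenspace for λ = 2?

1

B − 2I = [[0, -4, -1], [0, -2, 0], [0, 4, 0]].
This matrix has rank 2, so its null space has dimension 3 − 2 = 1.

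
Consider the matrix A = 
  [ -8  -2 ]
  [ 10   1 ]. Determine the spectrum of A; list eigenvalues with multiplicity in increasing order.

-4, -3

Characteristic polynomial: p(s) = s^2 + 7s + 12 = (s + 3)(s + 4).
Roots (with multiplicity): -4, -3.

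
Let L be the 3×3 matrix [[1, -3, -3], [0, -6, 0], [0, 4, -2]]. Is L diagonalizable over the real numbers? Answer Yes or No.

Yes

Characteristic polynomial: p(μ) = μ^3 + 7μ^2 + 4μ - 12 = (μ - 1)(μ + 2)(μ + 6).
All 3 eigenvalues are distinct, so L is diagonalizable.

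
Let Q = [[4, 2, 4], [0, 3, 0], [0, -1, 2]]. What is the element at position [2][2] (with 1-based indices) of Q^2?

Characteristic polynomial: s^3 - 9s^2 + 26s - 24 = (s - 4)(s - 3)(s - 2), so the eigenvalues are 2, 3, 4.
s=4: eigenvector (1, 0, 0).
s=3: eigenvector (2, 1, -1).
s=2: eigenvector (-2, 0, 1).
P = [[1, 2, -2], [0, 1, 0], [0, -1, 1]], D = diag(4, 3, 2), P⁻¹ = [[1, 0, 2], [0, 1, 0], [0, 1, 1]].
Q² = P·diag(16, 9, 4)·P⁻¹ = [[16, 10, 24], [0, 9, 0], [0, -5, 4]].
The requested entry is 9.

9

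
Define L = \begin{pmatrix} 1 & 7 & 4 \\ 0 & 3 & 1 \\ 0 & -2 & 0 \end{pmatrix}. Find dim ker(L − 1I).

1

L − 1I = [[0, 7, 4], [0, 2, 1], [0, -2, -1]].
This matrix has rank 2, so its null space has dimension 3 − 2 = 1.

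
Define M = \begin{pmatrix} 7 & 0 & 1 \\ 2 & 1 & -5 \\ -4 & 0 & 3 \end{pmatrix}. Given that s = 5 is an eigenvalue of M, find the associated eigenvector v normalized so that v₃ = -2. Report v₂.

3

M − 5I = [[2, 0, 1], [2, -4, -5], [-4, 0, -2]].
Solving (M − 5I)v = 0 gives the eigenspace spanned by (1, 3, -2).
With v₃ = -2, v = (1, 3, -2), so v₂ = 3.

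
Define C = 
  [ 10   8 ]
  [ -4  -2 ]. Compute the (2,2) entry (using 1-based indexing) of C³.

Characteristic polynomial: μ^2 - 8μ + 12 = (μ - 6)(μ - 2), so the eigenvalues are 2, 6.
μ=2: eigenvector (-1, 1).
μ=6: eigenvector (-2, 1).
P = [[-1, -2], [1, 1]], D = diag(2, 6), P⁻¹ = [[1, 2], [-1, -1]].
C³ = P·diag(8, 216)·P⁻¹ = [[424, 416], [-208, -200]].
The requested entry is -200.

-200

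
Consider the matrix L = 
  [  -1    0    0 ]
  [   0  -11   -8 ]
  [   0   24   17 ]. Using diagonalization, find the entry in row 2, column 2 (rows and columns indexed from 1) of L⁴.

Characteristic polynomial: t^3 - 5t^2 - t + 5 = (t - 5)(t - 1)(t + 1), so the eigenvalues are -1, 1, 5.
t=-1: eigenvector (1, 0, 0).
t=5: eigenvector (0, 1, -2).
t=1: eigenvector (0, 2, -3).
P = [[1, 0, 0], [0, 1, 2], [0, -2, -3]], D = diag(-1, 5, 1), P⁻¹ = [[1, 0, 0], [0, -3, -2], [0, 2, 1]].
L⁴ = P·diag(1, 625, 1)·P⁻¹ = [[1, 0, 0], [0, -1871, -1248], [0, 3744, 2497]].
The requested entry is -1871.

-1871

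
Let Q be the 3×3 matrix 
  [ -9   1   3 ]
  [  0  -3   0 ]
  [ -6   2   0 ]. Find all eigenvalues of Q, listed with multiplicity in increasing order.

Characteristic polynomial: p(λ) = λ^3 + 12λ^2 + 45λ + 54 = (λ + 3)^2(λ + 6).
Roots (with multiplicity): -6, -3, -3.

-6, -3, -3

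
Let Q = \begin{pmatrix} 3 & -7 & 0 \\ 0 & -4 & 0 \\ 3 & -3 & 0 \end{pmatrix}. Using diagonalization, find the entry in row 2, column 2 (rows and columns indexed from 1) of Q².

16

Characteristic polynomial: μ^3 + μ^2 - 12μ = μ(μ - 3)(μ + 4), so the eigenvalues are -4, 0, 3.
μ=3: eigenvector (1, 0, 1).
μ=0: eigenvector (0, 0, 1).
μ=-4: eigenvector (1, 1, 0).
P = [[1, 0, 1], [0, 0, 1], [1, 1, 0]], D = diag(3, 0, -4), P⁻¹ = [[1, -1, 0], [-1, 1, 1], [0, 1, 0]].
Q² = P·diag(9, 0, 16)·P⁻¹ = [[9, 7, 0], [0, 16, 0], [9, -9, 0]].
The requested entry is 16.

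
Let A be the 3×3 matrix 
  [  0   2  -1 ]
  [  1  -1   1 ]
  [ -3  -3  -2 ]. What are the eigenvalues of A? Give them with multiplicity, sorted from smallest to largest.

-2, -2, 1

Characteristic polynomial: p(λ) = λ^3 + 3λ^2 - 4 = (λ - 1)(λ + 2)^2.
Roots (with multiplicity): -2, -2, 1.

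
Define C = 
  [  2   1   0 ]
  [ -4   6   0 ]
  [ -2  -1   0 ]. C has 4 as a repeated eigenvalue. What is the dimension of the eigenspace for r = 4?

1

C − 4I = [[-2, 1, 0], [-4, 2, 0], [-2, -1, -4]].
This matrix has rank 2, so its null space has dimension 3 − 2 = 1.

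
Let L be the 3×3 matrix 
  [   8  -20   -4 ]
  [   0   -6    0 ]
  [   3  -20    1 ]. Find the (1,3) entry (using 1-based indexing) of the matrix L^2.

-36

Characteristic polynomial: λ^3 - 3λ^2 - 34λ + 120 = (λ - 5)(λ - 4)(λ + 6), so the eigenvalues are -6, 4, 5.
λ=5: eigenvector (-4, 0, -3).
λ=-6: eigenvector (2, 1, 2).
λ=4: eigenvector (1, 0, 1).
P = [[-4, 2, 1], [0, 1, 0], [-3, 2, 1]], D = diag(5, -6, 4), P⁻¹ = [[-1, 0, 1], [0, 1, 0], [-3, -2, 4]].
L² = P·diag(25, 36, 16)·P⁻¹ = [[52, 40, -36], [0, 36, 0], [27, 40, -11]].
The requested entry is -36.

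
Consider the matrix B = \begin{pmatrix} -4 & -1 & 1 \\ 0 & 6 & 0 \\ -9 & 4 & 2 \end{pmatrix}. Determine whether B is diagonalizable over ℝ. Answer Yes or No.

Characteristic polynomial: p(λ) = λ^3 - 4λ^2 - 11λ - 6 = (λ - 6)(λ + 1)^2.
λ = -1 has algebraic multiplicity 2; rank(B + 1I) = 2, so geometric multiplicity = 1.
Geometric multiplicity < algebraic multiplicity, so B is not diagonalizable.

No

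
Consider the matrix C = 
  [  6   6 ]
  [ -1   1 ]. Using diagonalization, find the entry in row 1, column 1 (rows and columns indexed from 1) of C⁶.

Characteristic polynomial: s^2 - 7s + 12 = (s - 4)(s - 3), so the eigenvalues are 3, 4.
s=3: eigenvector (-2, 1).
s=4: eigenvector (3, -1).
P = [[-2, 3], [1, -1]], D = diag(3, 4), P⁻¹ = [[1, 3], [1, 2]].
C⁶ = P·diag(729, 4096)·P⁻¹ = [[10830, 20202], [-3367, -6005]].
The requested entry is 10830.

10830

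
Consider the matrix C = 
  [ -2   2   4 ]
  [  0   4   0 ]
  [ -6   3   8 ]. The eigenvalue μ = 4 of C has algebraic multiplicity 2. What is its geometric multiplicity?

C − 4I = [[-6, 2, 4], [0, 0, 0], [-6, 3, 4]].
This matrix has rank 2, so its null space has dimension 3 − 2 = 1.

1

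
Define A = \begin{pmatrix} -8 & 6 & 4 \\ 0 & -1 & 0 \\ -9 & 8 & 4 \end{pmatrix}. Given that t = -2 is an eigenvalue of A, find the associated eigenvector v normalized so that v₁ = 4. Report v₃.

A + 2I = [[-6, 6, 4], [0, 1, 0], [-9, 8, 6]].
Solving (A + 2I)v = 0 gives the eigenspace spanned by (4, 0, 6).
With v₁ = 4, v = (4, 0, 6), so v₃ = 6.

6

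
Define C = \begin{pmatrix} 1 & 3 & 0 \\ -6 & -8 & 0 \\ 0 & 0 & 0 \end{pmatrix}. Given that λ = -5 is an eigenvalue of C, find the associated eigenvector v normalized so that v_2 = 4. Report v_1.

C + 5I = [[6, 3, 0], [-6, -3, 0], [0, 0, 5]].
Solving (C + 5I)v = 0 gives the eigenspace spanned by (-2, 4, 0).
With v_2 = 4, v = (-2, 4, 0), so v_1 = -2.

-2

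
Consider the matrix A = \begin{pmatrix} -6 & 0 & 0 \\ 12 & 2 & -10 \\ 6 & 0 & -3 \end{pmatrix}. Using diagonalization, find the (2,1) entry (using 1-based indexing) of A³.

Characteristic polynomial: μ^3 + 7μ^2 - 36 = (μ - 2)(μ + 3)(μ + 6), so the eigenvalues are -6, -3, 2.
μ=2: eigenvector (0, 1, 0).
μ=-6: eigenvector (1, -4, -2).
μ=-3: eigenvector (0, 2, 1).
P = [[0, 1, 0], [1, -4, 2], [0, -2, 1]], D = diag(2, -6, -3), P⁻¹ = [[0, 1, -2], [1, 0, 0], [2, 0, 1]].
A³ = P·diag(8, -216, -27)·P⁻¹ = [[-216, 0, 0], [756, 8, -70], [378, 0, -27]].
The requested entry is 756.

756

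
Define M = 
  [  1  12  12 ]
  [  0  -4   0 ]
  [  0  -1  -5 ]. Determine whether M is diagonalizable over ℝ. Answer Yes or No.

Yes

Characteristic polynomial: p(r) = r^3 + 8r^2 + 11r - 20 = (r - 1)(r + 4)(r + 5).
All 3 eigenvalues are distinct, so M is diagonalizable.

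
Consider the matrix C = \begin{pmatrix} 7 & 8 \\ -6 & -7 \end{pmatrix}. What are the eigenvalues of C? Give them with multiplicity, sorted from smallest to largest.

-1, 1

Characteristic polynomial: p(r) = r^2 - 1 = (r - 1)(r + 1).
Roots (with multiplicity): -1, 1.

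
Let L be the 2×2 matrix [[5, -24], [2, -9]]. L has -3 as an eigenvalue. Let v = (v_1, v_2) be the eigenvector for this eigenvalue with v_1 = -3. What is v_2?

L + 3I = [[8, -24], [2, -6]].
Solving (L + 3I)v = 0 gives the eigenspace spanned by (-3, -1).
With v_1 = -3, v = (-3, -1), so v_2 = -1.

-1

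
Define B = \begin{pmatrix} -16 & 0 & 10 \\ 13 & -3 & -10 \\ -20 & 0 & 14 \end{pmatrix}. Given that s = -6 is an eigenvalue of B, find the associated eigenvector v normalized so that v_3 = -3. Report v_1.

B + 6I = [[-10, 0, 10], [13, 3, -10], [-20, 0, 20]].
Solving (B + 6I)v = 0 gives the eigenspace spanned by (-3, 3, -3).
With v_3 = -3, v = (-3, 3, -3), so v_1 = -3.

-3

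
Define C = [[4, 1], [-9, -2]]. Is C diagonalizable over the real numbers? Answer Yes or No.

No

Characteristic polynomial: p(μ) = μ^2 - 2μ + 1 = (μ - 1)^2.
μ = 1 has algebraic multiplicity 2; rank(C − 1I) = 1, so geometric multiplicity = 1.
Geometric multiplicity < algebraic multiplicity, so C is not diagonalizable.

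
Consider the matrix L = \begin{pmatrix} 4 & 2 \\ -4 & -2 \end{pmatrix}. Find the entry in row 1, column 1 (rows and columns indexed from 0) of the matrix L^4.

-16

Characteristic polynomial: s^2 - 2s = s(s - 2), so the eigenvalues are 0, 2.
s=0: eigenvector (-1, 2).
s=2: eigenvector (-1, 1).
P = [[-1, -1], [2, 1]], D = diag(0, 2), P⁻¹ = [[1, 1], [-2, -1]].
L⁴ = P·diag(0, 16)·P⁻¹ = [[32, 16], [-32, -16]].
The requested entry is -16.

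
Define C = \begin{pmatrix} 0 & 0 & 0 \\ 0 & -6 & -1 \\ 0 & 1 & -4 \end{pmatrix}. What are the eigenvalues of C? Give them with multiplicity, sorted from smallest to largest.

Characteristic polynomial: p(t) = t^3 + 10t^2 + 25t = t(t + 5)^2.
Roots (with multiplicity): -5, -5, 0.

-5, -5, 0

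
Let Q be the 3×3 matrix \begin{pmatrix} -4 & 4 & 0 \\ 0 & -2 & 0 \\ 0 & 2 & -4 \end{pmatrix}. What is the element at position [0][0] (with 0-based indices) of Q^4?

Characteristic polynomial: μ^3 + 10μ^2 + 32μ + 32 = (μ + 2)(μ + 4)^2, so the eigenvalues are -4, -4, -2.
μ=-4: eigenvector (0, 0, 1).
μ=-2: eigenvector (2, 1, 1).
μ=-4: eigenvector (1, 0, 0).
P = [[0, 2, 1], [0, 1, 0], [1, 1, 0]], D = diag(-4, -2, -4), P⁻¹ = [[0, -1, 1], [0, 1, 0], [1, -2, 0]].
Q⁴ = P·diag(256, 16, 256)·P⁻¹ = [[256, -480, 0], [0, 16, 0], [0, -240, 256]].
The requested entry is 256.

256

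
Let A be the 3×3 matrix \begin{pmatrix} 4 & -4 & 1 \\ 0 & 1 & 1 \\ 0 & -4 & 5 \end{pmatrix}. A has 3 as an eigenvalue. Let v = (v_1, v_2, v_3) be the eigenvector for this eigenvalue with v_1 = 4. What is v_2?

2

A − 3I = [[1, -4, 1], [0, -2, 1], [0, -4, 2]].
Solving (A − 3I)v = 0 gives the eigenspace spanned by (4, 2, 4).
With v_1 = 4, v = (4, 2, 4), so v_2 = 2.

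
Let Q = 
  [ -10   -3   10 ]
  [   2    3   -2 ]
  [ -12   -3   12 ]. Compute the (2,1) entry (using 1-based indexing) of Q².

Characteristic polynomial: λ^3 - 5λ^2 + 6λ = λ(λ - 3)(λ - 2), so the eigenvalues are 0, 2, 3.
λ=0: eigenvector (1, 0, 1).
λ=3: eigenvector (-1, 1, -1).
λ=2: eigenvector (2, 2, 3).
P = [[1, -1, 2], [0, 1, 2], [1, -1, 3]], D = diag(0, 3, 2), P⁻¹ = [[5, 1, -4], [2, 1, -2], [-1, 0, 1]].
Q² = P·diag(0, 9, 4)·P⁻¹ = [[-26, -9, 26], [10, 9, -10], [-30, -9, 30]].
The requested entry is 10.

10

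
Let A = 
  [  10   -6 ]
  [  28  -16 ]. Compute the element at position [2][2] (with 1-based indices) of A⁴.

Characteristic polynomial: r^2 + 6r + 8 = (r + 2)(r + 4), so the eigenvalues are -4, -2.
r=-4: eigenvector (3, 7).
r=-2: eigenvector (1, 2).
P = [[3, 1], [7, 2]], D = diag(-4, -2), P⁻¹ = [[-2, 1], [7, -3]].
A⁴ = P·diag(256, 16)·P⁻¹ = [[-1424, 720], [-3360, 1696]].
The requested entry is 1696.

1696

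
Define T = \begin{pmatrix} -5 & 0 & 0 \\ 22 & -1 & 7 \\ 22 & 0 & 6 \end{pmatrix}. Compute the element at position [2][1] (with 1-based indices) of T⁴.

1342

Characteristic polynomial: r^3 - 31r - 30 = (r - 6)(r + 1)(r + 5), so the eigenvalues are -5, -1, 6.
r=6: eigenvector (0, 1, 1).
r=-1: eigenvector (0, 1, 0).
r=-5: eigenvector (1, -2, -2).
P = [[0, 0, 1], [1, 1, -2], [1, 0, -2]], D = diag(6, -1, -5), P⁻¹ = [[2, 0, 1], [0, 1, -1], [1, 0, 0]].
T⁴ = P·diag(1296, 1, 625)·P⁻¹ = [[625, 0, 0], [1342, 1, 1295], [1342, 0, 1296]].
The requested entry is 1342.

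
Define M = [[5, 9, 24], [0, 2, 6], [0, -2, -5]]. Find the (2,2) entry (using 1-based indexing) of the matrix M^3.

20

Characteristic polynomial: r^3 - 2r^2 - 13r - 10 = (r - 5)(r + 1)(r + 2), so the eigenvalues are -2, -1, 5.
r=5: eigenvector (1, 0, 0).
r=-2: eigenvector (-3, -3, 2).
r=-1: eigenvector (-1, -2, 1).
P = [[1, -3, -1], [0, -3, -2], [0, 2, 1]], D = diag(5, -2, -1), P⁻¹ = [[1, 1, 3], [0, 1, 2], [0, -2, -3]].
M³ = P·diag(125, -8, -1)·P⁻¹ = [[125, 147, 420], [0, 20, 42], [0, -14, -29]].
The requested entry is 20.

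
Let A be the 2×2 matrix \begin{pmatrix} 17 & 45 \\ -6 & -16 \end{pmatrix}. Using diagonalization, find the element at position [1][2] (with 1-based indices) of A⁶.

945

Characteristic polynomial: μ^2 - μ - 2 = (μ - 2)(μ + 1), so the eigenvalues are -1, 2.
μ=2: eigenvector (-3, 1).
μ=-1: eigenvector (-5, 2).
P = [[-3, -5], [1, 2]], D = diag(2, -1), P⁻¹ = [[-2, -5], [1, 3]].
A⁶ = P·diag(64, 1)·P⁻¹ = [[379, 945], [-126, -314]].
The requested entry is 945.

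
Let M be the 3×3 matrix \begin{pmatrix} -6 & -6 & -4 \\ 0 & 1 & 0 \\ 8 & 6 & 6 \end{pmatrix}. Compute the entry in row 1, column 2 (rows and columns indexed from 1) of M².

6

Characteristic polynomial: μ^3 - μ^2 - 4μ + 4 = (μ - 2)(μ - 1)(μ + 2), so the eigenvalues are -2, 1, 2.
μ=-2: eigenvector (1, 0, -1).
μ=1: eigenvector (-2, 1, 2).
μ=2: eigenvector (-1, 0, 2).
P = [[1, -2, -1], [0, 1, 0], [-1, 2, 2]], D = diag(-2, 1, 2), P⁻¹ = [[2, 2, 1], [0, 1, 0], [1, 0, 1]].
M² = P·diag(4, 1, 4)·P⁻¹ = [[4, 6, 0], [0, 1, 0], [0, -6, 4]].
The requested entry is 6.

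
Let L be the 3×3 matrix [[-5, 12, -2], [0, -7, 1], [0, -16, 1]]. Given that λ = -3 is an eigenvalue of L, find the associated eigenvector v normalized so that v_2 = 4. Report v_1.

8

L + 3I = [[-2, 12, -2], [0, -4, 1], [0, -16, 4]].
Solving (L + 3I)v = 0 gives the eigenspace spanned by (8, 4, 16).
With v_2 = 4, v = (8, 4, 16), so v_1 = 8.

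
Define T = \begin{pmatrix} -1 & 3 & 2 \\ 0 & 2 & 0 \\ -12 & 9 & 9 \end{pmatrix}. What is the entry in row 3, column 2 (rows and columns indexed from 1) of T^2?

Characteristic polynomial: μ^3 - 10μ^2 + 31μ - 30 = (μ - 5)(μ - 3)(μ - 2), so the eigenvalues are 2, 3, 5.
μ=3: eigenvector (1, 0, 2).
μ=5: eigenvector (1, 0, 3).
μ=2: eigenvector (1, -1, 3).
P = [[1, 1, 1], [0, 0, -1], [2, 3, 3]], D = diag(3, 5, 2), P⁻¹ = [[3, 0, -1], [-2, 1, 1], [0, -1, 0]].
T² = P·diag(9, 25, 4)·P⁻¹ = [[-23, 21, 16], [0, 4, 0], [-96, 63, 57]].
The requested entry is 63.

63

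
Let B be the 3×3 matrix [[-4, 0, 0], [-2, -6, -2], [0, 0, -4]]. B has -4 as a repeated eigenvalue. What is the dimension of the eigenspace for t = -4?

B + 4I = [[0, 0, 0], [-2, -2, -2], [0, 0, 0]].
This matrix has rank 1, so its null space has dimension 3 − 1 = 2.

2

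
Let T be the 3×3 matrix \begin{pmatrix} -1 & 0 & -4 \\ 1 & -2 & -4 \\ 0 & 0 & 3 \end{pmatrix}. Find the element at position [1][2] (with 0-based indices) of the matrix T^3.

-28

Characteristic polynomial: r^3 - 7r - 6 = (r - 3)(r + 1)(r + 2), so the eigenvalues are -2, -1, 3.
r=3: eigenvector (-1, -1, 1).
r=-2: eigenvector (0, 1, 0).
r=-1: eigenvector (1, 1, 0).
P = [[-1, 0, 1], [-1, 1, 1], [1, 0, 0]], D = diag(3, -2, -1), P⁻¹ = [[0, 0, 1], [-1, 1, 0], [1, 0, 1]].
T³ = P·diag(27, -8, -1)·P⁻¹ = [[-1, 0, -28], [7, -8, -28], [0, 0, 27]].
The requested entry is -28.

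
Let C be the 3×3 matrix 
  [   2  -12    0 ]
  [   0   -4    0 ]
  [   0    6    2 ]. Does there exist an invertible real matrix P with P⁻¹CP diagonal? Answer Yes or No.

Yes

Characteristic polynomial: p(λ) = λ^3 - 12λ + 16 = (λ - 2)^2(λ + 4).
λ = 2 has algebraic multiplicity 2; rank(C − 2I) = 1, so geometric multiplicity = 2.
Every eigenvalue has geometric = algebraic multiplicity, so C is diagonalizable.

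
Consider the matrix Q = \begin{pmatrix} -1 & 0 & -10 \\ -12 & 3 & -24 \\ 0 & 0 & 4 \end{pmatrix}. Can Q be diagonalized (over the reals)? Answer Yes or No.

Yes

Characteristic polynomial: p(r) = r^3 - 6r^2 + 5r + 12 = (r - 4)(r - 3)(r + 1).
All 3 eigenvalues are distinct, so Q is diagonalizable.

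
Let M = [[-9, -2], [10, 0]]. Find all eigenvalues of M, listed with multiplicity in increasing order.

Characteristic polynomial: p(μ) = μ^2 + 9μ + 20 = (μ + 4)(μ + 5).
Roots (with multiplicity): -5, -4.

-5, -4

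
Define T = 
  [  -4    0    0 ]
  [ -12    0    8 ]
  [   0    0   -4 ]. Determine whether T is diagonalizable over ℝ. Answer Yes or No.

Yes

Characteristic polynomial: p(λ) = λ^3 + 8λ^2 + 16λ = λ(λ + 4)^2.
λ = -4 has algebraic multiplicity 2; rank(T + 4I) = 1, so geometric multiplicity = 2.
Every eigenvalue has geometric = algebraic multiplicity, so T is diagonalizable.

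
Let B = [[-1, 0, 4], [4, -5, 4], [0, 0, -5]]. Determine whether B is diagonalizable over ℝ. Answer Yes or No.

Yes

Characteristic polynomial: p(s) = s^3 + 11s^2 + 35s + 25 = (s + 1)(s + 5)^2.
s = -5 has algebraic multiplicity 2; rank(B + 5I) = 1, so geometric multiplicity = 2.
Every eigenvalue has geometric = algebraic multiplicity, so B is diagonalizable.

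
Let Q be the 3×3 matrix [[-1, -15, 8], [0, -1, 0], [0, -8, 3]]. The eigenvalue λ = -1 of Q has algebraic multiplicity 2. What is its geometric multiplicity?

1

Q + 1I = [[0, -15, 8], [0, 0, 0], [0, -8, 4]].
This matrix has rank 2, so its null space has dimension 3 − 2 = 1.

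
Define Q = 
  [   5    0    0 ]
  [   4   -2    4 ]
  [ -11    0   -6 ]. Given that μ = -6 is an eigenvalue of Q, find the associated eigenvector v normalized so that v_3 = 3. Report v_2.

Q + 6I = [[11, 0, 0], [4, 4, 4], [-11, 0, 0]].
Solving (Q + 6I)v = 0 gives the eigenspace spanned by (0, -3, 3).
With v_3 = 3, v = (0, -3, 3), so v_2 = -3.

-3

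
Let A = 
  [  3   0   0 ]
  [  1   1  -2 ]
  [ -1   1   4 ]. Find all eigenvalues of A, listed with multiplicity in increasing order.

2, 3, 3

Characteristic polynomial: p(μ) = μ^3 - 8μ^2 + 21μ - 18 = (μ - 3)^2(μ - 2).
Roots (with multiplicity): 2, 3, 3.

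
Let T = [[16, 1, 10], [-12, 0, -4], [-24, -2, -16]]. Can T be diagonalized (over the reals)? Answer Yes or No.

Characteristic polynomial: p(r) = r^3 - 12r - 16 = (r - 4)(r + 2)^2.
r = -2 has algebraic multiplicity 2; rank(T + 2I) = 2, so geometric multiplicity = 1.
Geometric multiplicity < algebraic multiplicity, so T is not diagonalizable.

No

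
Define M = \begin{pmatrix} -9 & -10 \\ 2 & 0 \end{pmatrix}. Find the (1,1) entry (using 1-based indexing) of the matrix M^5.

-11529

Characteristic polynomial: t^2 + 9t + 20 = (t + 4)(t + 5), so the eigenvalues are -5, -4.
t=-5: eigenvector (5, -2).
t=-4: eigenvector (-2, 1).
P = [[5, -2], [-2, 1]], D = diag(-5, -4), P⁻¹ = [[1, 2], [2, 5]].
M⁵ = P·diag(-3125, -1024)·P⁻¹ = [[-11529, -21010], [4202, 7380]].
The requested entry is -11529.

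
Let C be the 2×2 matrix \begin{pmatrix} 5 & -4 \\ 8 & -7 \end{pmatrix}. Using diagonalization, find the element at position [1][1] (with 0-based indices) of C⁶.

1457

Characteristic polynomial: s^2 + 2s - 3 = (s - 1)(s + 3), so the eigenvalues are -3, 1.
s=1: eigenvector (-1, -1).
s=-3: eigenvector (1, 2).
P = [[-1, 1], [-1, 2]], D = diag(1, -3), P⁻¹ = [[-2, 1], [-1, 1]].
C⁶ = P·diag(1, 729)·P⁻¹ = [[-727, 728], [-1456, 1457]].
The requested entry is 1457.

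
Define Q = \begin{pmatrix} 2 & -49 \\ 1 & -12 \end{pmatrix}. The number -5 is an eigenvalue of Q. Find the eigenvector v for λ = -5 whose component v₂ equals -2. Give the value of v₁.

-14

Q + 5I = [[7, -49], [1, -7]].
Solving (Q + 5I)v = 0 gives the eigenspace spanned by (-14, -2).
With v₂ = -2, v = (-14, -2), so v₁ = -14.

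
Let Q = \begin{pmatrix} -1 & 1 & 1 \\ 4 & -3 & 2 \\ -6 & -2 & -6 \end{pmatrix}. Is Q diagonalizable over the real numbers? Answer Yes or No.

Characteristic polynomial: p(r) = r^3 + 10r^2 + 33r + 36 = (r + 3)^2(r + 4).
r = -3 has algebraic multiplicity 2; rank(Q + 3I) = 2, so geometric multiplicity = 1.
Geometric multiplicity < algebraic multiplicity, so Q is not diagonalizable.

No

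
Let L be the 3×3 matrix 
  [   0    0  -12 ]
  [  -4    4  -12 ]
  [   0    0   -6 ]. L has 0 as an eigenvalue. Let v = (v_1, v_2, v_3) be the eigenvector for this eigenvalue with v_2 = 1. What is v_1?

1

L = [[0, 0, -12], [-4, 4, -12], [0, 0, -6]].
Solving (L)v = 0 gives the eigenspace spanned by (1, 1, 0).
With v_2 = 1, v = (1, 1, 0), so v_1 = 1.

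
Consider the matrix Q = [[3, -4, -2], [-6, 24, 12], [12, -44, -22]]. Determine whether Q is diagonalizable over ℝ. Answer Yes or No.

Characteristic polynomial: p(t) = t^3 - 5t^2 + 6t = t(t - 3)(t - 2).
All 3 eigenvalues are distinct, so Q is diagonalizable.

Yes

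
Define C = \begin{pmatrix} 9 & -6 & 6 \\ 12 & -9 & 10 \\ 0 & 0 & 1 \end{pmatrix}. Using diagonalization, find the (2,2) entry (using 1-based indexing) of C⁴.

Characteristic polynomial: t^3 - t^2 - 9t + 9 = (t - 3)(t - 1)(t + 3), so the eigenvalues are -3, 1, 3.
t=-3: eigenvector (1, 2, 0).
t=1: eigenvector (0, 1, 1).
t=3: eigenvector (-1, -1, 0).
P = [[1, 0, -1], [2, 1, -1], [0, 1, 0]], D = diag(-3, 1, 3), P⁻¹ = [[-1, 1, -1], [0, 0, 1], [-2, 1, -1]].
C⁴ = P·diag(81, 1, 81)·P⁻¹ = [[81, 0, 0], [0, 81, -80], [0, 0, 1]].
The requested entry is 81.

81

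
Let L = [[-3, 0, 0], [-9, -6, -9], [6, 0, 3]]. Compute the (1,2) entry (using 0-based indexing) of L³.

-243

Characteristic polynomial: t^3 + 6t^2 - 9t - 54 = (t - 3)(t + 3)(t + 6), so the eigenvalues are -6, -3, 3.
t=-6: eigenvector (0, 1, 0).
t=-3: eigenvector (1, 0, -1).
t=3: eigenvector (0, -1, 1).
P = [[0, 1, 0], [1, 0, -1], [0, -1, 1]], D = diag(-6, -3, 3), P⁻¹ = [[1, 1, 1], [1, 0, 0], [1, 0, 1]].
L³ = P·diag(-216, -27, 27)·P⁻¹ = [[-27, 0, 0], [-243, -216, -243], [54, 0, 27]].
The requested entry is -243.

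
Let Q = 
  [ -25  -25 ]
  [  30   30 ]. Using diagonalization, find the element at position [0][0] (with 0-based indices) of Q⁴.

-3125

Characteristic polynomial: r^2 - 5r = r(r - 5), so the eigenvalues are 0, 5.
r=0: eigenvector (1, -1).
r=5: eigenvector (-5, 6).
P = [[1, -5], [-1, 6]], D = diag(0, 5), P⁻¹ = [[6, 5], [1, 1]].
Q⁴ = P·diag(0, 625)·P⁻¹ = [[-3125, -3125], [3750, 3750]].
The requested entry is -3125.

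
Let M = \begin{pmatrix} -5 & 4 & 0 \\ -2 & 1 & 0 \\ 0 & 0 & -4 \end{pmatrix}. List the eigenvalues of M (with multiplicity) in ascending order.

Characteristic polynomial: p(t) = t^3 + 8t^2 + 19t + 12 = (t + 1)(t + 3)(t + 4).
Roots (with multiplicity): -4, -3, -1.

-4, -3, -1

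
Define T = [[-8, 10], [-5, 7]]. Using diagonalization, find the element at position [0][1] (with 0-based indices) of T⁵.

Characteristic polynomial: r^2 + r - 6 = (r - 2)(r + 3), so the eigenvalues are -3, 2.
r=-3: eigenvector (2, 1).
r=2: eigenvector (1, 1).
P = [[2, 1], [1, 1]], D = diag(-3, 2), P⁻¹ = [[1, -1], [-1, 2]].
T⁵ = P·diag(-243, 32)·P⁻¹ = [[-518, 550], [-275, 307]].
The requested entry is 550.

550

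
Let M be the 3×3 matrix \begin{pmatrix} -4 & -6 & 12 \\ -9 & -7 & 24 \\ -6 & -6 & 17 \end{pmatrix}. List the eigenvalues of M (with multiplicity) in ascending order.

Characteristic polynomial: p(r) = r^3 - 6r^2 + 3r + 10 = (r - 5)(r - 2)(r + 1).
Roots (with multiplicity): -1, 2, 5.

-1, 2, 5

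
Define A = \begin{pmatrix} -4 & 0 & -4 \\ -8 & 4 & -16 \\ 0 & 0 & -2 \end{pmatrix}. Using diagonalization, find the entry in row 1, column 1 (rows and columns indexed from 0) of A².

Characteristic polynomial: s^3 + 2s^2 - 16s - 32 = (s - 4)(s + 2)(s + 4), so the eigenvalues are -4, -2, 4.
s=4: eigenvector (0, 1, 0).
s=-4: eigenvector (1, 1, 0).
s=-2: eigenvector (-2, 0, 1).
P = [[0, 1, -2], [1, 1, 0], [0, 0, 1]], D = diag(4, -4, -2), P⁻¹ = [[-1, 1, -2], [1, 0, 2], [0, 0, 1]].
A² = P·diag(16, 16, 4)·P⁻¹ = [[16, 0, 24], [0, 16, 0], [0, 0, 4]].
The requested entry is 16.

16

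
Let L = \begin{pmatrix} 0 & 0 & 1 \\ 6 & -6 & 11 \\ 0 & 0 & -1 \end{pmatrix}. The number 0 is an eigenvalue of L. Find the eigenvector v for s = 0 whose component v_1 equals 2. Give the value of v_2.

2

L = [[0, 0, 1], [6, -6, 11], [0, 0, -1]].
Solving (L)v = 0 gives the eigenspace spanned by (2, 2, 0).
With v_1 = 2, v = (2, 2, 0), so v_2 = 2.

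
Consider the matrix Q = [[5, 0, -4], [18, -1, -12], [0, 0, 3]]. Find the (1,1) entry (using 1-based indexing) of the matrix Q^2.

Characteristic polynomial: t^3 - 7t^2 + 7t + 15 = (t - 5)(t - 3)(t + 1), so the eigenvalues are -1, 3, 5.
t=5: eigenvector (1, 3, 0).
t=-1: eigenvector (0, 1, 0).
t=3: eigenvector (2, 6, 1).
P = [[1, 0, 2], [3, 1, 6], [0, 0, 1]], D = diag(5, -1, 3), P⁻¹ = [[1, 0, -2], [-3, 1, 0], [0, 0, 1]].
Q² = P·diag(25, 1, 9)·P⁻¹ = [[25, 0, -32], [72, 1, -96], [0, 0, 9]].
The requested entry is 25.

25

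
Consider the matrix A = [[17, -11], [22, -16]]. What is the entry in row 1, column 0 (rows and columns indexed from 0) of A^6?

Characteristic polynomial: r^2 - r - 30 = (r - 6)(r + 5), so the eigenvalues are -5, 6.
r=-5: eigenvector (1, 2).
r=6: eigenvector (1, 1).
P = [[1, 1], [2, 1]], D = diag(-5, 6), P⁻¹ = [[-1, 1], [2, -1]].
A⁶ = P·diag(15625, 46656)·P⁻¹ = [[77687, -31031], [62062, -15406]].
The requested entry is 62062.

62062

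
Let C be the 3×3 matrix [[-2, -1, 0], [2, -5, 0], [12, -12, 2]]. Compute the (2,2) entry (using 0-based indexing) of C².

4

Characteristic polynomial: μ^3 + 5μ^2 - 2μ - 24 = (μ - 2)(μ + 3)(μ + 4), so the eigenvalues are -4, -3, 2.
μ=-3: eigenvector (1, 1, 0).
μ=-4: eigenvector (-1, -2, -2).
μ=2: eigenvector (0, 0, 1).
P = [[1, -1, 0], [1, -2, 0], [0, -2, 1]], D = diag(-3, -4, 2), P⁻¹ = [[2, -1, 0], [1, -1, 0], [2, -2, 1]].
C² = P·diag(9, 16, 4)·P⁻¹ = [[2, 7, 0], [-14, 23, 0], [-24, 24, 4]].
The requested entry is 4.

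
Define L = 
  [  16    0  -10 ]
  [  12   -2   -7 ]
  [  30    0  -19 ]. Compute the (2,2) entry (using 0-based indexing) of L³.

-259

Characteristic polynomial: μ^3 + 5μ^2 + 2μ - 8 = (μ - 1)(μ + 2)(μ + 4), so the eigenvalues are -4, -2, 1.
μ=-4: eigenvector (-1, -1, -2).
μ=-2: eigenvector (0, 1, 0).
μ=1: eigenvector (2, 1, 3).
P = [[-1, 0, 2], [-1, 1, 1], [-2, 0, 3]], D = diag(-4, -2, 1), P⁻¹ = [[3, 0, -2], [1, 1, -1], [2, 0, -1]].
L³ = P·diag(-64, -8, 1)·P⁻¹ = [[196, 0, -130], [186, -8, -121], [390, 0, -259]].
The requested entry is -259.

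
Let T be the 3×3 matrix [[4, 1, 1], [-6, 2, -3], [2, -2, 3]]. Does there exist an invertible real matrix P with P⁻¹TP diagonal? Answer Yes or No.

Characteristic polynomial: p(μ) = μ^3 - 9μ^2 + 24μ - 20 = (μ - 5)(μ - 2)^2.
μ = 2 has algebraic multiplicity 2; rank(T − 2I) = 2, so geometric multiplicity = 1.
Geometric multiplicity < algebraic multiplicity, so T is not diagonalizable.

No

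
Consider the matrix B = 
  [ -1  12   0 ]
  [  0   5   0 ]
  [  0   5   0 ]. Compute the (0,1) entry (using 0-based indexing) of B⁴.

1248

Characteristic polynomial: μ^3 - 4μ^2 - 5μ = μ(μ - 5)(μ + 1), so the eigenvalues are -1, 0, 5.
μ=-1: eigenvector (1, 0, 0).
μ=0: eigenvector (0, 0, 1).
μ=5: eigenvector (2, 1, 1).
P = [[1, 0, 2], [0, 0, 1], [0, 1, 1]], D = diag(-1, 0, 5), P⁻¹ = [[1, -2, 0], [0, -1, 1], [0, 1, 0]].
B⁴ = P·diag(1, 0, 625)·P⁻¹ = [[1, 1248, 0], [0, 625, 0], [0, 625, 0]].
The requested entry is 1248.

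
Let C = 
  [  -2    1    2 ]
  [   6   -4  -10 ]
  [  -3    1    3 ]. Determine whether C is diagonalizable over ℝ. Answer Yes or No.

No

Characteristic polynomial: p(r) = r^3 + 3r^2 - 4 = (r - 1)(r + 2)^2.
r = -2 has algebraic multiplicity 2; rank(C + 2I) = 2, so geometric multiplicity = 1.
Geometric multiplicity < algebraic multiplicity, so C is not diagonalizable.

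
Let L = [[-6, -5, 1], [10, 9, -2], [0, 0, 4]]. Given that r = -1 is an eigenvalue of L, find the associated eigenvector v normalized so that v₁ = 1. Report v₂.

-1

L + 1I = [[-5, -5, 1], [10, 10, -2], [0, 0, 5]].
Solving (L + 1I)v = 0 gives the eigenspace spanned by (1, -1, 0).
With v₁ = 1, v = (1, -1, 0), so v₂ = -1.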